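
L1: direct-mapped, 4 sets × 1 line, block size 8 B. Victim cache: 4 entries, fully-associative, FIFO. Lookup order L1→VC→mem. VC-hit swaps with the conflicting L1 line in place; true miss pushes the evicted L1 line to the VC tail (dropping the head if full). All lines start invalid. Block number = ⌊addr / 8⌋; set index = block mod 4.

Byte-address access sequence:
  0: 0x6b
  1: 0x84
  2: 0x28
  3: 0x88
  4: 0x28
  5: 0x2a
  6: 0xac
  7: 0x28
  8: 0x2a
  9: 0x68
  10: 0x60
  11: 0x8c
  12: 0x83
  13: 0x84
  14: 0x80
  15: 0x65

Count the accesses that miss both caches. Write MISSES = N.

MISSES = 6

#0 0x6b→b13/s1 MISS; vc=[]
#1 0x84→b16/s0 MISS; vc=[]
#2 0x28→b5/s1 MISS; vc=[13]
#3 0x88→b17/s1 MISS; vc=[13,5]
#4 0x28→b5/s1 VC-HIT; vc=[13,17]
#5 0x2a→b5/s1 L1-HIT; vc=[13,17]
#6 0xac→b21/s1 MISS; vc=[13,17,5]
#7 0x28→b5/s1 VC-HIT; vc=[13,17,21]
#8 0x2a→b5/s1 L1-HIT; vc=[13,17,21]
#9 0x68→b13/s1 VC-HIT; vc=[5,17,21]
#10 0x60→b12/s0 MISS; vc=[5,17,21,16]
#11 0x8c→b17/s1 VC-HIT; vc=[5,13,21,16]
#12 0x83→b16/s0 VC-HIT; vc=[5,13,21,12]
#13 0x84→b16/s0 L1-HIT; vc=[5,13,21,12]
#14 0x80→b16/s0 L1-HIT; vc=[5,13,21,12]
#15 0x65→b12/s0 VC-HIT; vc=[5,13,21,16]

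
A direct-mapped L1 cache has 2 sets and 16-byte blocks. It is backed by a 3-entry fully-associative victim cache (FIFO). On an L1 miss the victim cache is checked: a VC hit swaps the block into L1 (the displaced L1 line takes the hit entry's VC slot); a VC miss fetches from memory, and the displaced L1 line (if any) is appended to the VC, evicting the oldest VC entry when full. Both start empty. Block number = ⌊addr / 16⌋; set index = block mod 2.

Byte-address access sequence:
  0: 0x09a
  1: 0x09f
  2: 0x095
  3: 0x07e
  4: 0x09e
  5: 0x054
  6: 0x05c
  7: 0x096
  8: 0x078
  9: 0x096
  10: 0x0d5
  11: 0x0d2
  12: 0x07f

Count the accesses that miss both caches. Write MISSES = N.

MISSES = 4

0: 0x9a (blk 9, set 1) → MISS  vc=[]
1: 0x9f (blk 9, set 1) → L1-HIT  vc=[]
2: 0x95 (blk 9, set 1) → L1-HIT  vc=[]
3: 0x7e (blk 7, set 1) → MISS  vc=[9]
4: 0x9e (blk 9, set 1) → VC-HIT  vc=[7]
5: 0x54 (blk 5, set 1) → MISS  vc=[7, 9]
6: 0x5c (blk 5, set 1) → L1-HIT  vc=[7, 9]
7: 0x96 (blk 9, set 1) → VC-HIT  vc=[7, 5]
8: 0x78 (blk 7, set 1) → VC-HIT  vc=[9, 5]
9: 0x96 (blk 9, set 1) → VC-HIT  vc=[7, 5]
10: 0xd5 (blk 13, set 1) → MISS  vc=[7, 5, 9]
11: 0xd2 (blk 13, set 1) → L1-HIT  vc=[7, 5, 9]
12: 0x7f (blk 7, set 1) → VC-HIT  vc=[13, 5, 9]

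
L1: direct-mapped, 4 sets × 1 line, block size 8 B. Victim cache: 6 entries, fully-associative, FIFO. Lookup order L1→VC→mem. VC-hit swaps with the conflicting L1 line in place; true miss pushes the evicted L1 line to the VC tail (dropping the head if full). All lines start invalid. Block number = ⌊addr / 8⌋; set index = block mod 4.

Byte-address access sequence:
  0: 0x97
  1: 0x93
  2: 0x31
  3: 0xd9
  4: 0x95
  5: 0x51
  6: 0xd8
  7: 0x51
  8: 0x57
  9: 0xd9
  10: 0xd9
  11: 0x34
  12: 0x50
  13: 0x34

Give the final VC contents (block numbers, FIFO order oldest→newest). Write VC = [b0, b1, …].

0: 0x97 (blk 18, set 2) → MISS  vc=[]
1: 0x93 (blk 18, set 2) → L1-HIT  vc=[]
2: 0x31 (blk 6, set 2) → MISS  vc=[18]
3: 0xd9 (blk 27, set 3) → MISS  vc=[18]
4: 0x95 (blk 18, set 2) → VC-HIT  vc=[6]
5: 0x51 (blk 10, set 2) → MISS  vc=[6, 18]
6: 0xd8 (blk 27, set 3) → L1-HIT  vc=[6, 18]
7: 0x51 (blk 10, set 2) → L1-HIT  vc=[6, 18]
8: 0x57 (blk 10, set 2) → L1-HIT  vc=[6, 18]
9: 0xd9 (blk 27, set 3) → L1-HIT  vc=[6, 18]
10: 0xd9 (blk 27, set 3) → L1-HIT  vc=[6, 18]
11: 0x34 (blk 6, set 2) → VC-HIT  vc=[10, 18]
12: 0x50 (blk 10, set 2) → VC-HIT  vc=[6, 18]
13: 0x34 (blk 6, set 2) → VC-HIT  vc=[10, 18]

VC = [10, 18]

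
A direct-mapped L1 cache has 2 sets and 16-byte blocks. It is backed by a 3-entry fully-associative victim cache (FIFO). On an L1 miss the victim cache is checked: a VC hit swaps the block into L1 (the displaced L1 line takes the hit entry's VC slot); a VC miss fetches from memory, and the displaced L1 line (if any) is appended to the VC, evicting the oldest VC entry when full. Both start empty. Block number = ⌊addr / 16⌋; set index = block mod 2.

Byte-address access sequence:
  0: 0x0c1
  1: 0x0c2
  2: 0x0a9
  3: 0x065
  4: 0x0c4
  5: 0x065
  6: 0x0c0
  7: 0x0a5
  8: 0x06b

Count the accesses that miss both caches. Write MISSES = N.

MISSES = 3

#0 0xc1→b12/s0 MISS; vc=[]
#1 0xc2→b12/s0 L1-HIT; vc=[]
#2 0xa9→b10/s0 MISS; vc=[12]
#3 0x65→b6/s0 MISS; vc=[12,10]
#4 0xc4→b12/s0 VC-HIT; vc=[6,10]
#5 0x65→b6/s0 VC-HIT; vc=[12,10]
#6 0xc0→b12/s0 VC-HIT; vc=[6,10]
#7 0xa5→b10/s0 VC-HIT; vc=[6,12]
#8 0x6b→b6/s0 VC-HIT; vc=[10,12]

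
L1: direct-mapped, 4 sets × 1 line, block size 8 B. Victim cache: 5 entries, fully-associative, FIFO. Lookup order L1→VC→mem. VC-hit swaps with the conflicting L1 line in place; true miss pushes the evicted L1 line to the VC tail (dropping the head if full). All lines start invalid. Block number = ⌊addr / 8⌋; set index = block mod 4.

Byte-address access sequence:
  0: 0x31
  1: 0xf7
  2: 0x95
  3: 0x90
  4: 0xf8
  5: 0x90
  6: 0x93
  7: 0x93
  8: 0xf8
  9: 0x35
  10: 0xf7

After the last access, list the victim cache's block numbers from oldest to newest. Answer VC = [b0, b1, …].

  [0] addr=0x31 blk=6 s=2: MISS | VC []
  [1] addr=0xf7 blk=30 s=2: MISS | VC [6]
  [2] addr=0x95 blk=18 s=2: MISS | VC [6, 30]
  [3] addr=0x90 blk=18 s=2: L1-HIT | VC [6, 30]
  [4] addr=0xf8 blk=31 s=3: MISS | VC [6, 30]
  [5] addr=0x90 blk=18 s=2: L1-HIT | VC [6, 30]
  [6] addr=0x93 blk=18 s=2: L1-HIT | VC [6, 30]
  [7] addr=0x93 blk=18 s=2: L1-HIT | VC [6, 30]
  [8] addr=0xf8 blk=31 s=3: L1-HIT | VC [6, 30]
  [9] addr=0x35 blk=6 s=2: VC-HIT | VC [18, 30]
  [10] addr=0xf7 blk=30 s=2: VC-HIT | VC [18, 6]

VC = [18, 6]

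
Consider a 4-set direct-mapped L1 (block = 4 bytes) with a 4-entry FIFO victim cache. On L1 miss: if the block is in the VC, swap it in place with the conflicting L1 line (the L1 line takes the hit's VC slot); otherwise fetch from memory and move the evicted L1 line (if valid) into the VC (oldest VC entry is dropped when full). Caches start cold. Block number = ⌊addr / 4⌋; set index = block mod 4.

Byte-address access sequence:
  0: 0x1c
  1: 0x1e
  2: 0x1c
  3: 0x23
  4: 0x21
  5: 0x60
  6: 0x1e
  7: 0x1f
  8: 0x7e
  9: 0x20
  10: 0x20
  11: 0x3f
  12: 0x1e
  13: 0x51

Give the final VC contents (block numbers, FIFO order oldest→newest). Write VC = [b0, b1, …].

#0 0x1c→b7/s3 MISS; vc=[]
#1 0x1e→b7/s3 L1-HIT; vc=[]
#2 0x1c→b7/s3 L1-HIT; vc=[]
#3 0x23→b8/s0 MISS; vc=[]
#4 0x21→b8/s0 L1-HIT; vc=[]
#5 0x60→b24/s0 MISS; vc=[8]
#6 0x1e→b7/s3 L1-HIT; vc=[8]
#7 0x1f→b7/s3 L1-HIT; vc=[8]
#8 0x7e→b31/s3 MISS; vc=[8,7]
#9 0x20→b8/s0 VC-HIT; vc=[24,7]
#10 0x20→b8/s0 L1-HIT; vc=[24,7]
#11 0x3f→b15/s3 MISS; vc=[24,7,31]
#12 0x1e→b7/s3 VC-HIT; vc=[24,15,31]
#13 0x51→b20/s0 MISS; vc=[24,15,31,8]

VC = [24, 15, 31, 8]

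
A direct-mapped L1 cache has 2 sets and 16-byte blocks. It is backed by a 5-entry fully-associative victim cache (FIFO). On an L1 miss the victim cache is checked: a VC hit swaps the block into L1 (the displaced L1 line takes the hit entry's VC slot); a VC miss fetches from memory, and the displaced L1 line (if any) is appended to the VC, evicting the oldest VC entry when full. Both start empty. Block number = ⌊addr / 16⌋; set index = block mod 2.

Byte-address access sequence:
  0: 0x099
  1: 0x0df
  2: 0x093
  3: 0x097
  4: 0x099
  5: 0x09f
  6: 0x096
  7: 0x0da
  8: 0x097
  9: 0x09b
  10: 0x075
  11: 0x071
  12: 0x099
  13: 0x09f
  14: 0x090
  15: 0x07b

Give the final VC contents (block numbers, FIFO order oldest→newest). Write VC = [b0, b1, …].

VC = [13, 9]

#0 0x99→b9/s1 MISS; vc=[]
#1 0xdf→b13/s1 MISS; vc=[9]
#2 0x93→b9/s1 VC-HIT; vc=[13]
#3 0x97→b9/s1 L1-HIT; vc=[13]
#4 0x99→b9/s1 L1-HIT; vc=[13]
#5 0x9f→b9/s1 L1-HIT; vc=[13]
#6 0x96→b9/s1 L1-HIT; vc=[13]
#7 0xda→b13/s1 VC-HIT; vc=[9]
#8 0x97→b9/s1 VC-HIT; vc=[13]
#9 0x9b→b9/s1 L1-HIT; vc=[13]
#10 0x75→b7/s1 MISS; vc=[13,9]
#11 0x71→b7/s1 L1-HIT; vc=[13,9]
#12 0x99→b9/s1 VC-HIT; vc=[13,7]
#13 0x9f→b9/s1 L1-HIT; vc=[13,7]
#14 0x90→b9/s1 L1-HIT; vc=[13,7]
#15 0x7b→b7/s1 VC-HIT; vc=[13,9]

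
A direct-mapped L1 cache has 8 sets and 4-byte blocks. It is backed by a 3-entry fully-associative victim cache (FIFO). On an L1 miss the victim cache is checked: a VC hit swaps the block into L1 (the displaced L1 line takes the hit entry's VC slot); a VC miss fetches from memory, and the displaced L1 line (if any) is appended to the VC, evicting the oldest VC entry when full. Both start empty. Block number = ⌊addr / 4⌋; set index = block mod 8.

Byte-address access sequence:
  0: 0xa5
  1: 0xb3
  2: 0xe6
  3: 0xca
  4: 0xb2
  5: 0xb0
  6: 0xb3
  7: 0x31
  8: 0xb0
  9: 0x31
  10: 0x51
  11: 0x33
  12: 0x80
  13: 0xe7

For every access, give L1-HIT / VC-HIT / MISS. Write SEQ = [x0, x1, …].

SEQ = [MISS, MISS, MISS, MISS, L1-HIT, L1-HIT, L1-HIT, MISS, VC-HIT, VC-HIT, MISS, VC-HIT, MISS, L1-HIT]

  [0] addr=0xa5 blk=41 s=1: MISS | VC []
  [1] addr=0xb3 blk=44 s=4: MISS | VC []
  [2] addr=0xe6 blk=57 s=1: MISS | VC [41]
  [3] addr=0xca blk=50 s=2: MISS | VC [41]
  [4] addr=0xb2 blk=44 s=4: L1-HIT | VC [41]
  [5] addr=0xb0 blk=44 s=4: L1-HIT | VC [41]
  [6] addr=0xb3 blk=44 s=4: L1-HIT | VC [41]
  [7] addr=0x31 blk=12 s=4: MISS | VC [41, 44]
  [8] addr=0xb0 blk=44 s=4: VC-HIT | VC [41, 12]
  [9] addr=0x31 blk=12 s=4: VC-HIT | VC [41, 44]
  [10] addr=0x51 blk=20 s=4: MISS | VC [41, 44, 12]
  [11] addr=0x33 blk=12 s=4: VC-HIT | VC [41, 44, 20]
  [12] addr=0x80 blk=32 s=0: MISS | VC [41, 44, 20]
  [13] addr=0xe7 blk=57 s=1: L1-HIT | VC [41, 44, 20]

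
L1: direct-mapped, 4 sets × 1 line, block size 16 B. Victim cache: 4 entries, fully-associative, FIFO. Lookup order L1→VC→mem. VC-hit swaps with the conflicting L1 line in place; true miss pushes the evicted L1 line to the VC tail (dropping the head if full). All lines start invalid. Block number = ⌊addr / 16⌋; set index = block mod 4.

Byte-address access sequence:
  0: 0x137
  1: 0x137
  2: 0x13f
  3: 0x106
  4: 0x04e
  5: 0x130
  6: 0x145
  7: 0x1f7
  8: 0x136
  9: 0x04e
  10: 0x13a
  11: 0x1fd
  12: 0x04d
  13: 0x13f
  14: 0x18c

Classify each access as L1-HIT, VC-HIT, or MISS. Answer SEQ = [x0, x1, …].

SEQ = [MISS, L1-HIT, L1-HIT, MISS, MISS, L1-HIT, MISS, MISS, VC-HIT, VC-HIT, L1-HIT, VC-HIT, L1-HIT, VC-HIT, MISS]

#0 0x137→b19/s3 MISS; vc=[]
#1 0x137→b19/s3 L1-HIT; vc=[]
#2 0x13f→b19/s3 L1-HIT; vc=[]
#3 0x106→b16/s0 MISS; vc=[]
#4 0x4e→b4/s0 MISS; vc=[16]
#5 0x130→b19/s3 L1-HIT; vc=[16]
#6 0x145→b20/s0 MISS; vc=[16,4]
#7 0x1f7→b31/s3 MISS; vc=[16,4,19]
#8 0x136→b19/s3 VC-HIT; vc=[16,4,31]
#9 0x4e→b4/s0 VC-HIT; vc=[16,20,31]
#10 0x13a→b19/s3 L1-HIT; vc=[16,20,31]
#11 0x1fd→b31/s3 VC-HIT; vc=[16,20,19]
#12 0x4d→b4/s0 L1-HIT; vc=[16,20,19]
#13 0x13f→b19/s3 VC-HIT; vc=[16,20,31]
#14 0x18c→b24/s0 MISS; vc=[16,20,31,4]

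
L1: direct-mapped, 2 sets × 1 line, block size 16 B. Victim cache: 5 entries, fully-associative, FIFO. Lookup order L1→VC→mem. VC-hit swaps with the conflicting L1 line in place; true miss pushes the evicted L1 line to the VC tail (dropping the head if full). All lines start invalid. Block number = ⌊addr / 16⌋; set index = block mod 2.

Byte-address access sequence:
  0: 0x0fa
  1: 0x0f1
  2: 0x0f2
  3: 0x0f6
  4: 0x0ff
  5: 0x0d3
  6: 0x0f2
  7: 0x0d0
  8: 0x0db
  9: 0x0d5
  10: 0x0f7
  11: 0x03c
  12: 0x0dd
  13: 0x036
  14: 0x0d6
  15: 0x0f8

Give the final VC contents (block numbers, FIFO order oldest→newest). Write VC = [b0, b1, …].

VC = [3, 13]

#0 0xfa→b15/s1 MISS; vc=[]
#1 0xf1→b15/s1 L1-HIT; vc=[]
#2 0xf2→b15/s1 L1-HIT; vc=[]
#3 0xf6→b15/s1 L1-HIT; vc=[]
#4 0xff→b15/s1 L1-HIT; vc=[]
#5 0xd3→b13/s1 MISS; vc=[15]
#6 0xf2→b15/s1 VC-HIT; vc=[13]
#7 0xd0→b13/s1 VC-HIT; vc=[15]
#8 0xdb→b13/s1 L1-HIT; vc=[15]
#9 0xd5→b13/s1 L1-HIT; vc=[15]
#10 0xf7→b15/s1 VC-HIT; vc=[13]
#11 0x3c→b3/s1 MISS; vc=[13,15]
#12 0xdd→b13/s1 VC-HIT; vc=[3,15]
#13 0x36→b3/s1 VC-HIT; vc=[13,15]
#14 0xd6→b13/s1 VC-HIT; vc=[3,15]
#15 0xf8→b15/s1 VC-HIT; vc=[3,13]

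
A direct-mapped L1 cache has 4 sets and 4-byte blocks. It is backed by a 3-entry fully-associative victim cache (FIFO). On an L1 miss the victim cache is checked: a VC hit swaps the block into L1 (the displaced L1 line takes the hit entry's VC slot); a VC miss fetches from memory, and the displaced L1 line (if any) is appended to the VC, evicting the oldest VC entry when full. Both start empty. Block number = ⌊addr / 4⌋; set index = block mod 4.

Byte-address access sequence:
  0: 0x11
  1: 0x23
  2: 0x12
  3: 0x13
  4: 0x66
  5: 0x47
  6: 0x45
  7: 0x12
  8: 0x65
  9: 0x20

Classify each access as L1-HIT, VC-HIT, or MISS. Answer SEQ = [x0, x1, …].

0: 0x11 (blk 4, set 0) → MISS  vc=[]
1: 0x23 (blk 8, set 0) → MISS  vc=[4]
2: 0x12 (blk 4, set 0) → VC-HIT  vc=[8]
3: 0x13 (blk 4, set 0) → L1-HIT  vc=[8]
4: 0x66 (blk 25, set 1) → MISS  vc=[8]
5: 0x47 (blk 17, set 1) → MISS  vc=[8, 25]
6: 0x45 (blk 17, set 1) → L1-HIT  vc=[8, 25]
7: 0x12 (blk 4, set 0) → L1-HIT  vc=[8, 25]
8: 0x65 (blk 25, set 1) → VC-HIT  vc=[8, 17]
9: 0x20 (blk 8, set 0) → VC-HIT  vc=[4, 17]

SEQ = [MISS, MISS, VC-HIT, L1-HIT, MISS, MISS, L1-HIT, L1-HIT, VC-HIT, VC-HIT]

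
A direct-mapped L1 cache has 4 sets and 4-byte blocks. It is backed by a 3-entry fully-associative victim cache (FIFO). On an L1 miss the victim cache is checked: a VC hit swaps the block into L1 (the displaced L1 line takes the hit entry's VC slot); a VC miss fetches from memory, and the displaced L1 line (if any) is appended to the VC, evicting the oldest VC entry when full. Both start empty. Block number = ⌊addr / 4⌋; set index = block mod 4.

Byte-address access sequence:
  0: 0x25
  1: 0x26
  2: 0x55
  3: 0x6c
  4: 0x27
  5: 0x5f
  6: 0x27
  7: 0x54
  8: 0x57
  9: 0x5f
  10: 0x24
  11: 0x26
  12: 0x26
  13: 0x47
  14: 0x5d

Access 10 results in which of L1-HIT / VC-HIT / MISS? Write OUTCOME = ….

OUTCOME = VC-HIT

0: 0x25 (blk 9, set 1) → MISS  vc=[]
1: 0x26 (blk 9, set 1) → L1-HIT  vc=[]
2: 0x55 (blk 21, set 1) → MISS  vc=[9]
3: 0x6c (blk 27, set 3) → MISS  vc=[9]
4: 0x27 (blk 9, set 1) → VC-HIT  vc=[21]
5: 0x5f (blk 23, set 3) → MISS  vc=[21, 27]
6: 0x27 (blk 9, set 1) → L1-HIT  vc=[21, 27]
7: 0x54 (blk 21, set 1) → VC-HIT  vc=[9, 27]
8: 0x57 (blk 21, set 1) → L1-HIT  vc=[9, 27]
9: 0x5f (blk 23, set 3) → L1-HIT  vc=[9, 27]
10: 0x24 (blk 9, set 1) → VC-HIT  vc=[21, 27]
11: 0x26 (blk 9, set 1) → L1-HIT  vc=[21, 27]
12: 0x26 (blk 9, set 1) → L1-HIT  vc=[21, 27]
13: 0x47 (blk 17, set 1) → MISS  vc=[21, 27, 9]
14: 0x5d (blk 23, set 3) → L1-HIT  vc=[21, 27, 9]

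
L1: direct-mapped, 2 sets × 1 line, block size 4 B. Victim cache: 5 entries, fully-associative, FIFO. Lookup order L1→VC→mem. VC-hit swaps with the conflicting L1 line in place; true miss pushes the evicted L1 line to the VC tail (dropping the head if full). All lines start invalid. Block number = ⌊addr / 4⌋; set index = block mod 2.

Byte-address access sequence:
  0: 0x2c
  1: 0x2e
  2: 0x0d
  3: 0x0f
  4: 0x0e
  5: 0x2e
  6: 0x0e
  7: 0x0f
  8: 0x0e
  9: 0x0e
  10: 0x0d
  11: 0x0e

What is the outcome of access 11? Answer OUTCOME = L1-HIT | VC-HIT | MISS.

OUTCOME = L1-HIT

#0 0x2c→b11/s1 MISS; vc=[]
#1 0x2e→b11/s1 L1-HIT; vc=[]
#2 0xd→b3/s1 MISS; vc=[11]
#3 0xf→b3/s1 L1-HIT; vc=[11]
#4 0xe→b3/s1 L1-HIT; vc=[11]
#5 0x2e→b11/s1 VC-HIT; vc=[3]
#6 0xe→b3/s1 VC-HIT; vc=[11]
#7 0xf→b3/s1 L1-HIT; vc=[11]
#8 0xe→b3/s1 L1-HIT; vc=[11]
#9 0xe→b3/s1 L1-HIT; vc=[11]
#10 0xd→b3/s1 L1-HIT; vc=[11]
#11 0xe→b3/s1 L1-HIT; vc=[11]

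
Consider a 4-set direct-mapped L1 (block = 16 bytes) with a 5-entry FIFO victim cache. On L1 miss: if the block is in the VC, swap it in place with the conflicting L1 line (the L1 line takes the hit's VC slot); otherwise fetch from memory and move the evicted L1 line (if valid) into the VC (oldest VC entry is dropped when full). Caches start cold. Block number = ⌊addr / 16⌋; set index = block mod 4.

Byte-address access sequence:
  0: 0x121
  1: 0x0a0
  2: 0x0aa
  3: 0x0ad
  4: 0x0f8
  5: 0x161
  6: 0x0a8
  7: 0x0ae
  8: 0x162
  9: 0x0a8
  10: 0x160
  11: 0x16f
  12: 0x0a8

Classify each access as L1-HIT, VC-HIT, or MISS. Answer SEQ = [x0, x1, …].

#0 0x121→b18/s2 MISS; vc=[]
#1 0xa0→b10/s2 MISS; vc=[18]
#2 0xaa→b10/s2 L1-HIT; vc=[18]
#3 0xad→b10/s2 L1-HIT; vc=[18]
#4 0xf8→b15/s3 MISS; vc=[18]
#5 0x161→b22/s2 MISS; vc=[18,10]
#6 0xa8→b10/s2 VC-HIT; vc=[18,22]
#7 0xae→b10/s2 L1-HIT; vc=[18,22]
#8 0x162→b22/s2 VC-HIT; vc=[18,10]
#9 0xa8→b10/s2 VC-HIT; vc=[18,22]
#10 0x160→b22/s2 VC-HIT; vc=[18,10]
#11 0x16f→b22/s2 L1-HIT; vc=[18,10]
#12 0xa8→b10/s2 VC-HIT; vc=[18,22]

SEQ = [MISS, MISS, L1-HIT, L1-HIT, MISS, MISS, VC-HIT, L1-HIT, VC-HIT, VC-HIT, VC-HIT, L1-HIT, VC-HIT]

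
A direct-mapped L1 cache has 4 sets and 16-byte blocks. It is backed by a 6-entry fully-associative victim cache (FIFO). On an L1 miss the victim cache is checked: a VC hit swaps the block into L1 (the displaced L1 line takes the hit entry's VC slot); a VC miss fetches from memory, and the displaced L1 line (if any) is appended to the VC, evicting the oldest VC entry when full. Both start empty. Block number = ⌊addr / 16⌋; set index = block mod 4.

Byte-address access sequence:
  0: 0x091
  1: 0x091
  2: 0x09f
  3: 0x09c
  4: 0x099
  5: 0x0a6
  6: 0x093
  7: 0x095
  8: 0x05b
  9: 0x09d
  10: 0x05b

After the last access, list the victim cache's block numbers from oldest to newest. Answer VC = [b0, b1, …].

VC = [9]

#0 0x91→b9/s1 MISS; vc=[]
#1 0x91→b9/s1 L1-HIT; vc=[]
#2 0x9f→b9/s1 L1-HIT; vc=[]
#3 0x9c→b9/s1 L1-HIT; vc=[]
#4 0x99→b9/s1 L1-HIT; vc=[]
#5 0xa6→b10/s2 MISS; vc=[]
#6 0x93→b9/s1 L1-HIT; vc=[]
#7 0x95→b9/s1 L1-HIT; vc=[]
#8 0x5b→b5/s1 MISS; vc=[9]
#9 0x9d→b9/s1 VC-HIT; vc=[5]
#10 0x5b→b5/s1 VC-HIT; vc=[9]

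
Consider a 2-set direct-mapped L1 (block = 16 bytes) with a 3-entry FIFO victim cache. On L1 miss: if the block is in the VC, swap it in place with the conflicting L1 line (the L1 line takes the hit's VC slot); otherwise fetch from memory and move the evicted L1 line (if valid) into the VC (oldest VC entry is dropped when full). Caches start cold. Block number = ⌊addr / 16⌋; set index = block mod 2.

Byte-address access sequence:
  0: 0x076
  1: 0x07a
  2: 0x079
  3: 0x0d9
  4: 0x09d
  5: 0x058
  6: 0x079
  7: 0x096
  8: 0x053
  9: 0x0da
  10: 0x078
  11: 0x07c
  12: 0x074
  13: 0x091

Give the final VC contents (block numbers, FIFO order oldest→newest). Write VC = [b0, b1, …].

#0 0x76→b7/s1 MISS; vc=[]
#1 0x7a→b7/s1 L1-HIT; vc=[]
#2 0x79→b7/s1 L1-HIT; vc=[]
#3 0xd9→b13/s1 MISS; vc=[7]
#4 0x9d→b9/s1 MISS; vc=[7,13]
#5 0x58→b5/s1 MISS; vc=[7,13,9]
#6 0x79→b7/s1 VC-HIT; vc=[5,13,9]
#7 0x96→b9/s1 VC-HIT; vc=[5,13,7]
#8 0x53→b5/s1 VC-HIT; vc=[9,13,7]
#9 0xda→b13/s1 VC-HIT; vc=[9,5,7]
#10 0x78→b7/s1 VC-HIT; vc=[9,5,13]
#11 0x7c→b7/s1 L1-HIT; vc=[9,5,13]
#12 0x74→b7/s1 L1-HIT; vc=[9,5,13]
#13 0x91→b9/s1 VC-HIT; vc=[7,5,13]

VC = [7, 5, 13]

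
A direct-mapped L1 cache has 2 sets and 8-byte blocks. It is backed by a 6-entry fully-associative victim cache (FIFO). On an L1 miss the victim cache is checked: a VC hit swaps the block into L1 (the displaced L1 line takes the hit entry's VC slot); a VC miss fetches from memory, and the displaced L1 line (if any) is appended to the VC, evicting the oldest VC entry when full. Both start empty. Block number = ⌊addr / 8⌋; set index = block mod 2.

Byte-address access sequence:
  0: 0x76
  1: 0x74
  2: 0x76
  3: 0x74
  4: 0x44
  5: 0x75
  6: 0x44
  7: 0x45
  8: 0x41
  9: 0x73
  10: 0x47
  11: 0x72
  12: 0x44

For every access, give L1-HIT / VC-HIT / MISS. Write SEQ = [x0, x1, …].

SEQ = [MISS, L1-HIT, L1-HIT, L1-HIT, MISS, VC-HIT, VC-HIT, L1-HIT, L1-HIT, VC-HIT, VC-HIT, VC-HIT, VC-HIT]

0: 0x76 (blk 14, set 0) → MISS  vc=[]
1: 0x74 (blk 14, set 0) → L1-HIT  vc=[]
2: 0x76 (blk 14, set 0) → L1-HIT  vc=[]
3: 0x74 (blk 14, set 0) → L1-HIT  vc=[]
4: 0x44 (blk 8, set 0) → MISS  vc=[14]
5: 0x75 (blk 14, set 0) → VC-HIT  vc=[8]
6: 0x44 (blk 8, set 0) → VC-HIT  vc=[14]
7: 0x45 (blk 8, set 0) → L1-HIT  vc=[14]
8: 0x41 (blk 8, set 0) → L1-HIT  vc=[14]
9: 0x73 (blk 14, set 0) → VC-HIT  vc=[8]
10: 0x47 (blk 8, set 0) → VC-HIT  vc=[14]
11: 0x72 (blk 14, set 0) → VC-HIT  vc=[8]
12: 0x44 (blk 8, set 0) → VC-HIT  vc=[14]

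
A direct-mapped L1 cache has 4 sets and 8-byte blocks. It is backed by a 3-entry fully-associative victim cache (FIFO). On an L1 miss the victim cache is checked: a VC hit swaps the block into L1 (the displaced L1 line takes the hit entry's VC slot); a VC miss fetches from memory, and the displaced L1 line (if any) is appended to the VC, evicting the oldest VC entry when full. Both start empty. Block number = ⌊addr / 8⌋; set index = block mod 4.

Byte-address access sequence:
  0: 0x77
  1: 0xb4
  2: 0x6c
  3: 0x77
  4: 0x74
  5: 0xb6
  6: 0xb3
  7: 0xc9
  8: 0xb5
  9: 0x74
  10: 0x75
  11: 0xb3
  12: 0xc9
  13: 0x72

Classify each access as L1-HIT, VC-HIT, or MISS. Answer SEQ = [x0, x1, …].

#0 0x77→b14/s2 MISS; vc=[]
#1 0xb4→b22/s2 MISS; vc=[14]
#2 0x6c→b13/s1 MISS; vc=[14]
#3 0x77→b14/s2 VC-HIT; vc=[22]
#4 0x74→b14/s2 L1-HIT; vc=[22]
#5 0xb6→b22/s2 VC-HIT; vc=[14]
#6 0xb3→b22/s2 L1-HIT; vc=[14]
#7 0xc9→b25/s1 MISS; vc=[14,13]
#8 0xb5→b22/s2 L1-HIT; vc=[14,13]
#9 0x74→b14/s2 VC-HIT; vc=[22,13]
#10 0x75→b14/s2 L1-HIT; vc=[22,13]
#11 0xb3→b22/s2 VC-HIT; vc=[14,13]
#12 0xc9→b25/s1 L1-HIT; vc=[14,13]
#13 0x72→b14/s2 VC-HIT; vc=[22,13]

SEQ = [MISS, MISS, MISS, VC-HIT, L1-HIT, VC-HIT, L1-HIT, MISS, L1-HIT, VC-HIT, L1-HIT, VC-HIT, L1-HIT, VC-HIT]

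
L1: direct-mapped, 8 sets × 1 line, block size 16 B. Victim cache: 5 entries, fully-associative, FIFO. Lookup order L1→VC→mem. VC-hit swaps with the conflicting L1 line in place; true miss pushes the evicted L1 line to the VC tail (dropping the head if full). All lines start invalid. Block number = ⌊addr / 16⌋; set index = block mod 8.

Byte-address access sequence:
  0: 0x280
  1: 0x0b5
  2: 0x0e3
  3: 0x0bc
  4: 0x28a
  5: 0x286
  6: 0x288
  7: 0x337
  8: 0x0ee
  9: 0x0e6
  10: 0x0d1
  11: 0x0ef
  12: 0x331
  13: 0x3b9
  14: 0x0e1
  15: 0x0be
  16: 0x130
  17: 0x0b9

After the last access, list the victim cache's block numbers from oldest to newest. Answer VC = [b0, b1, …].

#0 0x280→b40/s0 MISS; vc=[]
#1 0xb5→b11/s3 MISS; vc=[]
#2 0xe3→b14/s6 MISS; vc=[]
#3 0xbc→b11/s3 L1-HIT; vc=[]
#4 0x28a→b40/s0 L1-HIT; vc=[]
#5 0x286→b40/s0 L1-HIT; vc=[]
#6 0x288→b40/s0 L1-HIT; vc=[]
#7 0x337→b51/s3 MISS; vc=[11]
#8 0xee→b14/s6 L1-HIT; vc=[11]
#9 0xe6→b14/s6 L1-HIT; vc=[11]
#10 0xd1→b13/s5 MISS; vc=[11]
#11 0xef→b14/s6 L1-HIT; vc=[11]
#12 0x331→b51/s3 L1-HIT; vc=[11]
#13 0x3b9→b59/s3 MISS; vc=[11,51]
#14 0xe1→b14/s6 L1-HIT; vc=[11,51]
#15 0xbe→b11/s3 VC-HIT; vc=[59,51]
#16 0x130→b19/s3 MISS; vc=[59,51,11]
#17 0xb9→b11/s3 VC-HIT; vc=[59,51,19]

VC = [59, 51, 19]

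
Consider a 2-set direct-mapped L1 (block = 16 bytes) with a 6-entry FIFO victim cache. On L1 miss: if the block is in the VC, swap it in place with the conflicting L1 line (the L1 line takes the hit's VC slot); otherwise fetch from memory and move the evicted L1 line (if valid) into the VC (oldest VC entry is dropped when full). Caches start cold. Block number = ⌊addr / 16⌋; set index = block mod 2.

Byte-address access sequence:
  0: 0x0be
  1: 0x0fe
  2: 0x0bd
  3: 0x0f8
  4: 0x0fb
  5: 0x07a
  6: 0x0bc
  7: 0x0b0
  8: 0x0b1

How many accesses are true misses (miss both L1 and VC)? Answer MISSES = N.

MISSES = 3

  [0] addr=0xbe blk=11 s=1: MISS | VC []
  [1] addr=0xfe blk=15 s=1: MISS | VC [11]
  [2] addr=0xbd blk=11 s=1: VC-HIT | VC [15]
  [3] addr=0xf8 blk=15 s=1: VC-HIT | VC [11]
  [4] addr=0xfb blk=15 s=1: L1-HIT | VC [11]
  [5] addr=0x7a blk=7 s=1: MISS | VC [11, 15]
  [6] addr=0xbc blk=11 s=1: VC-HIT | VC [7, 15]
  [7] addr=0xb0 blk=11 s=1: L1-HIT | VC [7, 15]
  [8] addr=0xb1 blk=11 s=1: L1-HIT | VC [7, 15]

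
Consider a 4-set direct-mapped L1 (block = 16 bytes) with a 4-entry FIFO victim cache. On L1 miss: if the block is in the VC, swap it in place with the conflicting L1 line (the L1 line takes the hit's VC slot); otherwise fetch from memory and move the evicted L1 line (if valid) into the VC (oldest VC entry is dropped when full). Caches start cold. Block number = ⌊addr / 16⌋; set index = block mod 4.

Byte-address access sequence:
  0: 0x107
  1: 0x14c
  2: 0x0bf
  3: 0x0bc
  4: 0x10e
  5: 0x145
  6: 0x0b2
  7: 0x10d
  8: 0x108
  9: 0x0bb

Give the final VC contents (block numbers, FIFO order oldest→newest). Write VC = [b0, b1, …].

VC = [20]

#0 0x107→b16/s0 MISS; vc=[]
#1 0x14c→b20/s0 MISS; vc=[16]
#2 0xbf→b11/s3 MISS; vc=[16]
#3 0xbc→b11/s3 L1-HIT; vc=[16]
#4 0x10e→b16/s0 VC-HIT; vc=[20]
#5 0x145→b20/s0 VC-HIT; vc=[16]
#6 0xb2→b11/s3 L1-HIT; vc=[16]
#7 0x10d→b16/s0 VC-HIT; vc=[20]
#8 0x108→b16/s0 L1-HIT; vc=[20]
#9 0xbb→b11/s3 L1-HIT; vc=[20]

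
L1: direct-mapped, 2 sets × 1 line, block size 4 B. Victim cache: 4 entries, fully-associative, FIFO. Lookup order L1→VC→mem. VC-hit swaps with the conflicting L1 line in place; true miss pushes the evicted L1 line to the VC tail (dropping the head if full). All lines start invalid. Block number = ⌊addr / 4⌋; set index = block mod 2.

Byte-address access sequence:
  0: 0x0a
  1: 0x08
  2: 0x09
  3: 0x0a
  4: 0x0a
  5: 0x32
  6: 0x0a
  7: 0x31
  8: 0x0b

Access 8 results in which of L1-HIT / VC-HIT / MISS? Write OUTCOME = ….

OUTCOME = VC-HIT

#0 0xa→b2/s0 MISS; vc=[]
#1 0x8→b2/s0 L1-HIT; vc=[]
#2 0x9→b2/s0 L1-HIT; vc=[]
#3 0xa→b2/s0 L1-HIT; vc=[]
#4 0xa→b2/s0 L1-HIT; vc=[]
#5 0x32→b12/s0 MISS; vc=[2]
#6 0xa→b2/s0 VC-HIT; vc=[12]
#7 0x31→b12/s0 VC-HIT; vc=[2]
#8 0xb→b2/s0 VC-HIT; vc=[12]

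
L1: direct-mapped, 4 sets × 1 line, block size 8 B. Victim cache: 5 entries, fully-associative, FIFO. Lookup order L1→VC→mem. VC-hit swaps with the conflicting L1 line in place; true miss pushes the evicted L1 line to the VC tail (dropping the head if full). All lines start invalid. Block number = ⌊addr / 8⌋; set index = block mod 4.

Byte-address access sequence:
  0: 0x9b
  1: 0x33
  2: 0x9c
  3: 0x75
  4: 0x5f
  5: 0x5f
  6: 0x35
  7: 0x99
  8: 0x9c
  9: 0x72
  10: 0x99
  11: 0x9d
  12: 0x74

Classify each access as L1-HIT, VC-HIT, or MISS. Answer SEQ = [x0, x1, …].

0: 0x9b (blk 19, set 3) → MISS  vc=[]
1: 0x33 (blk 6, set 2) → MISS  vc=[]
2: 0x9c (blk 19, set 3) → L1-HIT  vc=[]
3: 0x75 (blk 14, set 2) → MISS  vc=[6]
4: 0x5f (blk 11, set 3) → MISS  vc=[6, 19]
5: 0x5f (blk 11, set 3) → L1-HIT  vc=[6, 19]
6: 0x35 (blk 6, set 2) → VC-HIT  vc=[14, 19]
7: 0x99 (blk 19, set 3) → VC-HIT  vc=[14, 11]
8: 0x9c (blk 19, set 3) → L1-HIT  vc=[14, 11]
9: 0x72 (blk 14, set 2) → VC-HIT  vc=[6, 11]
10: 0x99 (blk 19, set 3) → L1-HIT  vc=[6, 11]
11: 0x9d (blk 19, set 3) → L1-HIT  vc=[6, 11]
12: 0x74 (blk 14, set 2) → L1-HIT  vc=[6, 11]

SEQ = [MISS, MISS, L1-HIT, MISS, MISS, L1-HIT, VC-HIT, VC-HIT, L1-HIT, VC-HIT, L1-HIT, L1-HIT, L1-HIT]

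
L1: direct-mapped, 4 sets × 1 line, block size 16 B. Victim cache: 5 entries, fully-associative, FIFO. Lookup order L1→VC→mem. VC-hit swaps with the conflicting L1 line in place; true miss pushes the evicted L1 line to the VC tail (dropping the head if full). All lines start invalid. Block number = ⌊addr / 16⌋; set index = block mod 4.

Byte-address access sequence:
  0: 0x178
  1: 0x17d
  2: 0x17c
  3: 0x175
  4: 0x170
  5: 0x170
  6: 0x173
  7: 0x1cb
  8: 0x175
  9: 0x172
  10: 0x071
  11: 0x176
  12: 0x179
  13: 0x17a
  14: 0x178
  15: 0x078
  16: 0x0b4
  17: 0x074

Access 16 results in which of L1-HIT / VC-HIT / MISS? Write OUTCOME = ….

  [0] addr=0x178 blk=23 s=3: MISS | VC []
  [1] addr=0x17d blk=23 s=3: L1-HIT | VC []
  [2] addr=0x17c blk=23 s=3: L1-HIT | VC []
  [3] addr=0x175 blk=23 s=3: L1-HIT | VC []
  [4] addr=0x170 blk=23 s=3: L1-HIT | VC []
  [5] addr=0x170 blk=23 s=3: L1-HIT | VC []
  [6] addr=0x173 blk=23 s=3: L1-HIT | VC []
  [7] addr=0x1cb blk=28 s=0: MISS | VC []
  [8] addr=0x175 blk=23 s=3: L1-HIT | VC []
  [9] addr=0x172 blk=23 s=3: L1-HIT | VC []
  [10] addr=0x71 blk=7 s=3: MISS | VC [23]
  [11] addr=0x176 blk=23 s=3: VC-HIT | VC [7]
  [12] addr=0x179 blk=23 s=3: L1-HIT | VC [7]
  [13] addr=0x17a blk=23 s=3: L1-HIT | VC [7]
  [14] addr=0x178 blk=23 s=3: L1-HIT | VC [7]
  [15] addr=0x78 blk=7 s=3: VC-HIT | VC [23]
  [16] addr=0xb4 blk=11 s=3: MISS | VC [23, 7]
  [17] addr=0x74 blk=7 s=3: VC-HIT | VC [23, 11]

OUTCOME = MISS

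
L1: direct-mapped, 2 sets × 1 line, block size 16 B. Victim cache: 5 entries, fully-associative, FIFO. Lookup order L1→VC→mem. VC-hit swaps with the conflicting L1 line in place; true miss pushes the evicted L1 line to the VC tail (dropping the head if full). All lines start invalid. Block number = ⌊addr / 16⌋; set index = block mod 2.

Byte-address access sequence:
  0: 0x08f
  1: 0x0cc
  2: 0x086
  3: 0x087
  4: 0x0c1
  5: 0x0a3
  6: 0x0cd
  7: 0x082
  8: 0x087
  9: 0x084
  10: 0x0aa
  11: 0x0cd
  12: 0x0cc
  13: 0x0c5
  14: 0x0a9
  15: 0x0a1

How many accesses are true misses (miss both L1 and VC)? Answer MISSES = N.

MISSES = 3

  [0] addr=0x8f blk=8 s=0: MISS | VC []
  [1] addr=0xcc blk=12 s=0: MISS | VC [8]
  [2] addr=0x86 blk=8 s=0: VC-HIT | VC [12]
  [3] addr=0x87 blk=8 s=0: L1-HIT | VC [12]
  [4] addr=0xc1 blk=12 s=0: VC-HIT | VC [8]
  [5] addr=0xa3 blk=10 s=0: MISS | VC [8, 12]
  [6] addr=0xcd blk=12 s=0: VC-HIT | VC [8, 10]
  [7] addr=0x82 blk=8 s=0: VC-HIT | VC [12, 10]
  [8] addr=0x87 blk=8 s=0: L1-HIT | VC [12, 10]
  [9] addr=0x84 blk=8 s=0: L1-HIT | VC [12, 10]
  [10] addr=0xaa blk=10 s=0: VC-HIT | VC [12, 8]
  [11] addr=0xcd blk=12 s=0: VC-HIT | VC [10, 8]
  [12] addr=0xcc blk=12 s=0: L1-HIT | VC [10, 8]
  [13] addr=0xc5 blk=12 s=0: L1-HIT | VC [10, 8]
  [14] addr=0xa9 blk=10 s=0: VC-HIT | VC [12, 8]
  [15] addr=0xa1 blk=10 s=0: L1-HIT | VC [12, 8]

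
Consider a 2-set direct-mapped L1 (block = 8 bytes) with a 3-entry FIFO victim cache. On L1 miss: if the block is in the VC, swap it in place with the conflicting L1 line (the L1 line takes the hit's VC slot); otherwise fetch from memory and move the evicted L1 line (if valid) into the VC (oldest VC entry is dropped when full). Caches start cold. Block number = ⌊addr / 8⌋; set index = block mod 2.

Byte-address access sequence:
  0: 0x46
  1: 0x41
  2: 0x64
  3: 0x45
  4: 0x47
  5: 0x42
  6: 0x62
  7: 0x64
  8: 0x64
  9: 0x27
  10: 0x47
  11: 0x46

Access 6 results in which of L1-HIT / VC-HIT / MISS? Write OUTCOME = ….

OUTCOME = VC-HIT

#0 0x46→b8/s0 MISS; vc=[]
#1 0x41→b8/s0 L1-HIT; vc=[]
#2 0x64→b12/s0 MISS; vc=[8]
#3 0x45→b8/s0 VC-HIT; vc=[12]
#4 0x47→b8/s0 L1-HIT; vc=[12]
#5 0x42→b8/s0 L1-HIT; vc=[12]
#6 0x62→b12/s0 VC-HIT; vc=[8]
#7 0x64→b12/s0 L1-HIT; vc=[8]
#8 0x64→b12/s0 L1-HIT; vc=[8]
#9 0x27→b4/s0 MISS; vc=[8,12]
#10 0x47→b8/s0 VC-HIT; vc=[4,12]
#11 0x46→b8/s0 L1-HIT; vc=[4,12]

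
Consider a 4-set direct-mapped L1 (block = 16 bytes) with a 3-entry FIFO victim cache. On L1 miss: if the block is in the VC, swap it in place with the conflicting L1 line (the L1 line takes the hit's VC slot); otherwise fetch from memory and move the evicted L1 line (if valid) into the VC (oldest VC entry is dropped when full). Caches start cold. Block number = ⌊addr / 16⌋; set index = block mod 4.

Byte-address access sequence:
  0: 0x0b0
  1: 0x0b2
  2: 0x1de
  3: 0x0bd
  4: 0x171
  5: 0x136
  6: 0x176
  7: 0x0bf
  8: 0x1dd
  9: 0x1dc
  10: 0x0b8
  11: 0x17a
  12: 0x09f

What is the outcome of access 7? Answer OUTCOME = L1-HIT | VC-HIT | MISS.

OUTCOME = VC-HIT

0: 0xb0 (blk 11, set 3) → MISS  vc=[]
1: 0xb2 (blk 11, set 3) → L1-HIT  vc=[]
2: 0x1de (blk 29, set 1) → MISS  vc=[]
3: 0xbd (blk 11, set 3) → L1-HIT  vc=[]
4: 0x171 (blk 23, set 3) → MISS  vc=[11]
5: 0x136 (blk 19, set 3) → MISS  vc=[11, 23]
6: 0x176 (blk 23, set 3) → VC-HIT  vc=[11, 19]
7: 0xbf (blk 11, set 3) → VC-HIT  vc=[23, 19]
8: 0x1dd (blk 29, set 1) → L1-HIT  vc=[23, 19]
9: 0x1dc (blk 29, set 1) → L1-HIT  vc=[23, 19]
10: 0xb8 (blk 11, set 3) → L1-HIT  vc=[23, 19]
11: 0x17a (blk 23, set 3) → VC-HIT  vc=[11, 19]
12: 0x9f (blk 9, set 1) → MISS  vc=[11, 19, 29]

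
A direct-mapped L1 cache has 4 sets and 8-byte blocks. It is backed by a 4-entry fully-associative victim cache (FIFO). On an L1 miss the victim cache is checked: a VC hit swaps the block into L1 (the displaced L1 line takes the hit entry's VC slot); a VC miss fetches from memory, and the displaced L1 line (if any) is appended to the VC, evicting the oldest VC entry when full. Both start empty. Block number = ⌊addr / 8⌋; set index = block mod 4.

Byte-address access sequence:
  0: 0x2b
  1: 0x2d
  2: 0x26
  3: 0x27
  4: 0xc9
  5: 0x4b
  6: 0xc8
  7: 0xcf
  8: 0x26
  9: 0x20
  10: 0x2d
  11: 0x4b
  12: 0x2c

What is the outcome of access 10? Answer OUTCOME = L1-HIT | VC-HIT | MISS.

0: 0x2b (blk 5, set 1) → MISS  vc=[]
1: 0x2d (blk 5, set 1) → L1-HIT  vc=[]
2: 0x26 (blk 4, set 0) → MISS  vc=[]
3: 0x27 (blk 4, set 0) → L1-HIT  vc=[]
4: 0xc9 (blk 25, set 1) → MISS  vc=[5]
5: 0x4b (blk 9, set 1) → MISS  vc=[5, 25]
6: 0xc8 (blk 25, set 1) → VC-HIT  vc=[5, 9]
7: 0xcf (blk 25, set 1) → L1-HIT  vc=[5, 9]
8: 0x26 (blk 4, set 0) → L1-HIT  vc=[5, 9]
9: 0x20 (blk 4, set 0) → L1-HIT  vc=[5, 9]
10: 0x2d (blk 5, set 1) → VC-HIT  vc=[25, 9]
11: 0x4b (blk 9, set 1) → VC-HIT  vc=[25, 5]
12: 0x2c (blk 5, set 1) → VC-HIT  vc=[25, 9]

OUTCOME = VC-HIT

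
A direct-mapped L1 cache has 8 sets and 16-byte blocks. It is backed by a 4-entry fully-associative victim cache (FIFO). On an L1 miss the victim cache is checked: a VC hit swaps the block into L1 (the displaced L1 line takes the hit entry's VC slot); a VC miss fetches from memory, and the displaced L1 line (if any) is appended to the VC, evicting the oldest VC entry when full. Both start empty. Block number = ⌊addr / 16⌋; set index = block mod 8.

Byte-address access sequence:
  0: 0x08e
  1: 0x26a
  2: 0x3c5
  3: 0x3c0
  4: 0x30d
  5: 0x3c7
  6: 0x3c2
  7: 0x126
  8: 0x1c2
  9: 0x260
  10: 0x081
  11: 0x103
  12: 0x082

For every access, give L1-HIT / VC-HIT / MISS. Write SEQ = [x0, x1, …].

0: 0x8e (blk 8, set 0) → MISS  vc=[]
1: 0x26a (blk 38, set 6) → MISS  vc=[]
2: 0x3c5 (blk 60, set 4) → MISS  vc=[]
3: 0x3c0 (blk 60, set 4) → L1-HIT  vc=[]
4: 0x30d (blk 48, set 0) → MISS  vc=[8]
5: 0x3c7 (blk 60, set 4) → L1-HIT  vc=[8]
6: 0x3c2 (blk 60, set 4) → L1-HIT  vc=[8]
7: 0x126 (blk 18, set 2) → MISS  vc=[8]
8: 0x1c2 (blk 28, set 4) → MISS  vc=[8, 60]
9: 0x260 (blk 38, set 6) → L1-HIT  vc=[8, 60]
10: 0x81 (blk 8, set 0) → VC-HIT  vc=[48, 60]
11: 0x103 (blk 16, set 0) → MISS  vc=[48, 60, 8]
12: 0x82 (blk 8, set 0) → VC-HIT  vc=[48, 60, 16]

SEQ = [MISS, MISS, MISS, L1-HIT, MISS, L1-HIT, L1-HIT, MISS, MISS, L1-HIT, VC-HIT, MISS, VC-HIT]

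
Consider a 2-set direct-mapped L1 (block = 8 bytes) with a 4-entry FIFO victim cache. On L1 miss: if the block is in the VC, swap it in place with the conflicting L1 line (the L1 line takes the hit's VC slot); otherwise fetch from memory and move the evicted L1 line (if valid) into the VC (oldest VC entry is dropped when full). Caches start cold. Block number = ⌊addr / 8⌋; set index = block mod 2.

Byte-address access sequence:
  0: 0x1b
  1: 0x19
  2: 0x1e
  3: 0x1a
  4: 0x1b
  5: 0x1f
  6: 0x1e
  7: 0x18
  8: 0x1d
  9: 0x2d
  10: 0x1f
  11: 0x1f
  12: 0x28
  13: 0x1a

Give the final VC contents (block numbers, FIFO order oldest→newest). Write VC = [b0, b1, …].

0: 0x1b (blk 3, set 1) → MISS  vc=[]
1: 0x19 (blk 3, set 1) → L1-HIT  vc=[]
2: 0x1e (blk 3, set 1) → L1-HIT  vc=[]
3: 0x1a (blk 3, set 1) → L1-HIT  vc=[]
4: 0x1b (blk 3, set 1) → L1-HIT  vc=[]
5: 0x1f (blk 3, set 1) → L1-HIT  vc=[]
6: 0x1e (blk 3, set 1) → L1-HIT  vc=[]
7: 0x18 (blk 3, set 1) → L1-HIT  vc=[]
8: 0x1d (blk 3, set 1) → L1-HIT  vc=[]
9: 0x2d (blk 5, set 1) → MISS  vc=[3]
10: 0x1f (blk 3, set 1) → VC-HIT  vc=[5]
11: 0x1f (blk 3, set 1) → L1-HIT  vc=[5]
12: 0x28 (blk 5, set 1) → VC-HIT  vc=[3]
13: 0x1a (blk 3, set 1) → VC-HIT  vc=[5]

VC = [5]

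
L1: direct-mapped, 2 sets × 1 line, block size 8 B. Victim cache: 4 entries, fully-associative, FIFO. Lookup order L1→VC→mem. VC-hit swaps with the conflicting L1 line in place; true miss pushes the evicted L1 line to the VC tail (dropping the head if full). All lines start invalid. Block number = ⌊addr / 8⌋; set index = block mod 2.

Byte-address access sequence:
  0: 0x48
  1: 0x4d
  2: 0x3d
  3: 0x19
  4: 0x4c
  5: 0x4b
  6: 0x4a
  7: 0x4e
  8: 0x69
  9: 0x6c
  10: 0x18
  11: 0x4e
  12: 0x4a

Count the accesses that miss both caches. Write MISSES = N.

MISSES = 4

  [0] addr=0x48 blk=9 s=1: MISS | VC []
  [1] addr=0x4d blk=9 s=1: L1-HIT | VC []
  [2] addr=0x3d blk=7 s=1: MISS | VC [9]
  [3] addr=0x19 blk=3 s=1: MISS | VC [9, 7]
  [4] addr=0x4c blk=9 s=1: VC-HIT | VC [3, 7]
  [5] addr=0x4b blk=9 s=1: L1-HIT | VC [3, 7]
  [6] addr=0x4a blk=9 s=1: L1-HIT | VC [3, 7]
  [7] addr=0x4e blk=9 s=1: L1-HIT | VC [3, 7]
  [8] addr=0x69 blk=13 s=1: MISS | VC [3, 7, 9]
  [9] addr=0x6c blk=13 s=1: L1-HIT | VC [3, 7, 9]
  [10] addr=0x18 blk=3 s=1: VC-HIT | VC [13, 7, 9]
  [11] addr=0x4e blk=9 s=1: VC-HIT | VC [13, 7, 3]
  [12] addr=0x4a blk=9 s=1: L1-HIT | VC [13, 7, 3]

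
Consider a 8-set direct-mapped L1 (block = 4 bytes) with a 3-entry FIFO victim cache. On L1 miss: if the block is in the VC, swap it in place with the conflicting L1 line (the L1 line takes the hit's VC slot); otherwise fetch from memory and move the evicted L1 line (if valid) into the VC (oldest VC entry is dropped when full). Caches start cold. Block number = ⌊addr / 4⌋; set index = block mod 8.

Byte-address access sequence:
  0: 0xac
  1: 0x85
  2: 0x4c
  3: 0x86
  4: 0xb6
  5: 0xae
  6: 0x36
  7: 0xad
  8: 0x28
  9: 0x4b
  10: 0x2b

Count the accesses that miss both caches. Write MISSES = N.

MISSES = 7

#0 0xac→b43/s3 MISS; vc=[]
#1 0x85→b33/s1 MISS; vc=[]
#2 0x4c→b19/s3 MISS; vc=[43]
#3 0x86→b33/s1 L1-HIT; vc=[43]
#4 0xb6→b45/s5 MISS; vc=[43]
#5 0xae→b43/s3 VC-HIT; vc=[19]
#6 0x36→b13/s5 MISS; vc=[19,45]
#7 0xad→b43/s3 L1-HIT; vc=[19,45]
#8 0x28→b10/s2 MISS; vc=[19,45]
#9 0x4b→b18/s2 MISS; vc=[19,45,10]
#10 0x2b→b10/s2 VC-HIT; vc=[19,45,18]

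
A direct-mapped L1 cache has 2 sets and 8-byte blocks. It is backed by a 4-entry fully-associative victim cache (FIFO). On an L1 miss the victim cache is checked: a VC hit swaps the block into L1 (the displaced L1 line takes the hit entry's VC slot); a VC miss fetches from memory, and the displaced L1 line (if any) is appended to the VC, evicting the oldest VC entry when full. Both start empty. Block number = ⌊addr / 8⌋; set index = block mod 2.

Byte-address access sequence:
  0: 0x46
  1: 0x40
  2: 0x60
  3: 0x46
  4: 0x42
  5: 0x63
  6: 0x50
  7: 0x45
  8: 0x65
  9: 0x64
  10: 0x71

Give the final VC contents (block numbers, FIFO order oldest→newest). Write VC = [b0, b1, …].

VC = [10, 8, 12]

  [0] addr=0x46 blk=8 s=0: MISS | VC []
  [1] addr=0x40 blk=8 s=0: L1-HIT | VC []
  [2] addr=0x60 blk=12 s=0: MISS | VC [8]
  [3] addr=0x46 blk=8 s=0: VC-HIT | VC [12]
  [4] addr=0x42 blk=8 s=0: L1-HIT | VC [12]
  [5] addr=0x63 blk=12 s=0: VC-HIT | VC [8]
  [6] addr=0x50 blk=10 s=0: MISS | VC [8, 12]
  [7] addr=0x45 blk=8 s=0: VC-HIT | VC [10, 12]
  [8] addr=0x65 blk=12 s=0: VC-HIT | VC [10, 8]
  [9] addr=0x64 blk=12 s=0: L1-HIT | VC [10, 8]
  [10] addr=0x71 blk=14 s=0: MISS | VC [10, 8, 12]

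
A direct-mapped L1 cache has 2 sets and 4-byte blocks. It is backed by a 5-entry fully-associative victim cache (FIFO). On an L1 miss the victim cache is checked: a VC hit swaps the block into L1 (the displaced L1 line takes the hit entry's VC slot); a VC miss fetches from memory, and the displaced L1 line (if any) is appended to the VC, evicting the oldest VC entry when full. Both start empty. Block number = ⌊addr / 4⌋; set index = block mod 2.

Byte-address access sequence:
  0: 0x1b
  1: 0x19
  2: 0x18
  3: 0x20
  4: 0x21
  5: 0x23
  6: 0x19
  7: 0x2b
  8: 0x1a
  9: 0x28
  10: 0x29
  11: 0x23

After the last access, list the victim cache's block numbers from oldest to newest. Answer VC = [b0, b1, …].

VC = [10, 6]

0: 0x1b (blk 6, set 0) → MISS  vc=[]
1: 0x19 (blk 6, set 0) → L1-HIT  vc=[]
2: 0x18 (blk 6, set 0) → L1-HIT  vc=[]
3: 0x20 (blk 8, set 0) → MISS  vc=[6]
4: 0x21 (blk 8, set 0) → L1-HIT  vc=[6]
5: 0x23 (blk 8, set 0) → L1-HIT  vc=[6]
6: 0x19 (blk 6, set 0) → VC-HIT  vc=[8]
7: 0x2b (blk 10, set 0) → MISS  vc=[8, 6]
8: 0x1a (blk 6, set 0) → VC-HIT  vc=[8, 10]
9: 0x28 (blk 10, set 0) → VC-HIT  vc=[8, 6]
10: 0x29 (blk 10, set 0) → L1-HIT  vc=[8, 6]
11: 0x23 (blk 8, set 0) → VC-HIT  vc=[10, 6]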